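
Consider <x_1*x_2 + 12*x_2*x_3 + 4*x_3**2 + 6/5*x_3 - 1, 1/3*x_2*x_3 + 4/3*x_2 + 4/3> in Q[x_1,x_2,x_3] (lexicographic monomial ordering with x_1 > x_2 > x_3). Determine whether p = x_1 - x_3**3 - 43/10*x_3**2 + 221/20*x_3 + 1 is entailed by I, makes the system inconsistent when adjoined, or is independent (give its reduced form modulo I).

x_1 - x_3**3 - 43/10*x_3**2 + 221/20*x_3 + 1 lies in I (it reduces to 0).

First compute the reduced Gröbner basis of I by Buchberger's algorithm.
f_1 = x_1*x_2 + 12*x_2*x_3 + 4*x_3**2 + 6/5*x_3 - 1, LT = x_1*x_2.
f_2 = 1/3*x_2*x_3 + 4/3*x_2 + 4/3, LT = x_2*x_3.

S(f_1,f_2): lcm = x_1*x_2*x_3. S = -4*x_1*x_2 - 4*x_1 + 12*x_2*x_3**2 + 4*x_3**3 + 6/5*x_3**2 - x_3.
  leading term x_1*x_2: subtract (-4)·f_1 from -4*x_1*x_2 - 4*x_1 + 12*x_2*x_3**2 + 4*x_3**3 + 6/5*x_3**2 - x_3 → -4*x_1 + 12*x_2*x_3**2 + 48*x_2*x_3 + 4*x_3**3 + 86/5*x_3**2 + 19/5*x_3 - 4
  leading term x_1: no divisor's leading term divides it; move -4*x_1 to the remainder.
  leading term x_2*x_3**2: subtract (36*x_3)·f_2 from 12*x_2*x_3**2 + 48*x_2*x_3 + 4*x_3**3 + 86/5*x_3**2 + 19/5*x_3 - 4 → 4*x_3**3 + 86/5*x_3**2 - 221/5*x_3 - 4
  leading term x_3**3: no divisor's leading term divides it; move 4*x_3**3 to the remainder.
  leading term x_3**2: no divisor's leading term divides it; move 86/5*x_3**2 to the remainder.
  leading term x_3: no divisor's leading term divides it; move -221/5*x_3 to the remainder.
  leading term 1: no divisor's leading term divides it; move -4 to the remainder.
  remainder -4*x_1 + 4*x_3**3 + 86/5*x_3**2 - 221/5*x_3 - 4 ≠ 0; add h_3 = -4*x_1 + 4*x_3**3 + 86/5*x_3**2 - 221/5*x_3 - 4 to the basis.

The other S-polynomials (S(f_1,h_3), S(f_2,h_3)) all reduce to 0 modulo the current basis, so we have a Gröbner basis.
Inter-reduce: drop elements whose leading term is divisible by another's, tail-reduce, and make monic.
Reduced Gröbner basis: {x_1 - x_3**3 - 43/10*x_3**2 + 221/20*x_3 + 1, x_2*x_3 + 4*x_2 + 4}.
Label its elements g_1 = x_1 - x_3**3 - 43/10*x_3**2 + 221/20*x_3 + 1, g_2 = x_2*x_3 + 4*x_2 + 4.

Reduce p = x_1 - x_3**3 - 43/10*x_3**2 + 221/20*x_3 + 1 modulo G:
  leading term x_1: subtract (1)·g_1 from x_1 - x_3**3 - 43/10*x_3**2 + 221/20*x_3 + 1 → 0
  normal form = 0.
Since the normal form is 0, p ∈ I.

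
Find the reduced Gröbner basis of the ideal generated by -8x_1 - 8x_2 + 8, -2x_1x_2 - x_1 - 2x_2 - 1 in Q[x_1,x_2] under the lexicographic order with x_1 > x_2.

The reduced Gröbner basis is the canonical form of the ideal for this ordering.

f_1 = -8x_1 - 8x_2 + 8, LT = x_1.
f_2 = -2x_1x_2 - x_1 - 2x_2 - 1, LT = x_1x_2.

S(f_1,f_2): lcm = x_1x_2. S = -1/2x_1 + x_2^2 - 2x_2 - 1/2.
  reduce S modulo (f_1, f_2):
  remainder x_2^2 - 3/2x_2 - 1 ≠ 0; add g_3 = x_2^2 - 3/2x_2 - 1 to the basis.

The other S-polynomials (S(f_1,g_3), S(f_2,g_3)) all reduce to 0 modulo the current basis, so we have a Gröbner basis.
Inter-reduce: drop elements whose leading term is divisible by another's, tail-reduce, and make monic.

G = {x_1 + x_2 - 1, x_2^2 - 3/2x_2 - 1}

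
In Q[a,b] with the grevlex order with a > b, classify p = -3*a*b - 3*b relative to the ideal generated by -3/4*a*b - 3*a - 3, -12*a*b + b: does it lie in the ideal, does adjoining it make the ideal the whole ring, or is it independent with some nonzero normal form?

-3*a*b - 3*b is independent of I; its normal form modulo I is -13/4*b.

First compute the reduced Gröbner basis of I by Buchberger's algorithm.
f_1 = -3/4*a*b - 3*a - 3, LT = a*b.
f_2 = -12*a*b + b, LT = a*b.

S(f_1,f_2): lcm = a*b. S = 4*a + 1/12*b + 4.
  leading term a: no divisor's leading term divides it; move 4*a to the remainder.
  leading term b: no divisor's leading term divides it; move 1/12*b to the remainder.
  leading term 1: no divisor's leading term divides it; move 4 to the remainder.
  remainder 4*a + 1/12*b + 4 ≠ 0; add h_3 = 4*a + 1/12*b + 4 to the basis.

S(f_1,h_3): lcm = a*b. S = -1/48*b**2 + 4*a - b + 4.
  leading term b**2: no divisor's leading term divides it; move -1/48*b**2 to the remainder.
  leading term a: subtract (1)·h_3 from 4*a - b + 4 → -13/12*b
  leading term b: no divisor's leading term divides it; move -13/12*b to the remainder.
  remainder -1/48*b**2 - 13/12*b ≠ 0; add h_4 = -1/48*b**2 - 13/12*b to the basis.

The other S-polynomials (S(f_2,h_3), S(f_1,h_4), S(f_2,h_4), S(h_3,h_4)) all reduce to 0 modulo the current basis, so we have a Gröbner basis.
Inter-reduce: drop elements whose leading term is divisible by another's, tail-reduce, and make monic.
Reduced Gröbner basis: {b**2 + 52*b, a + 1/48*b + 1}.
Label its elements g_1 = b**2 + 52*b, g_2 = a + 1/48*b + 1.

Reduce p = -3*a*b - 3*b modulo G:
  leading term a*b: subtract (-3*b)·g_2 from -3*a*b - 3*b → 1/16*b**2
  leading term b**2: subtract (1/16)·g_1 from 1/16*b**2 → -13/4*b
  leading term b: no divisor's leading term divides it; move -13/4*b to the remainder.
  normal form = -13/4*b.
The normal form is nonzero, so p ∉ I. Since p minus its normal form lies in I, I + (p) = I + (r) where r = -13/4*b; decide whether this ideal is the whole ring.
Run Buchberger on G together with r (pairs among the g_i already reduce to 0 since G is a Gröbner basis):
g_1 = b**2 + 52*b, LT = b**2.
g_2 = a + 1/48*b + 1, LT = a.
r = -13/4*b, LT = b.

The S-polynomials (S(g_1,g_2), S(g_1,r), S(g_2,r)) all reduce to 0 modulo the current basis, so we have a Gröbner basis.
Inter-reduce: drop elements whose leading term is divisible by another's, tail-reduce, and make monic.
Reduced Gröbner basis: {a + 1, b}.
The reduced Gröbner basis of I + (p) is {a + 1, b} ≠ {1}, a proper ideal, so the enlarged system stays consistent: p is independent of I, with normal form -13/4*b.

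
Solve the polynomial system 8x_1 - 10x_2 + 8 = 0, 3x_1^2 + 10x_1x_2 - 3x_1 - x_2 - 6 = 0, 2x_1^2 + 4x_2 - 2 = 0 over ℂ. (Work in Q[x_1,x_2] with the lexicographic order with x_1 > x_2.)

{(-1, 0)}

Compute a lex Gröbner basis by Buchberger's algorithm.
f_1 = 8x_1 - 10x_2 + 8, LT = x_1.
f_2 = 3x_1^2 + 10x_1x_2 - 3x_1 - x_2 - 6, LT = x_1^2.
f_3 = 2x_1^2 + 4x_2 - 2, LT = x_1^2.

S(f_1,f_2): lcm = x_1^2. S = -55/12x_1x_2 + 2x_1 + 1/3x_2 + 2.
  leading term x_1x_2: subtract (-55/96x_2)·f_1 from -55/12x_1x_2 + 2x_1 + 1/3x_2 + 2 → 2x_1 - 275/48x_2^2 + 59/12x_2 + 2
  leading term x_1: subtract (1/4)·f_1 from 2x_1 - 275/48x_2^2 + 59/12x_2 + 2 → -275/48x_2^2 + 89/12x_2
  leading term x_2^2: no divisor's leading term divides it; move -275/48x_2^2 to the remainder.
  leading term x_2: no divisor's leading term divides it; move 89/12x_2 to the remainder.
  remainder -275/48x_2^2 + 89/12x_2 ≠ 0; add h_4 = -275/48x_2^2 + 89/12x_2 to the basis.

S(f_1,f_3): lcm = x_1^2. S = -5/4x_1x_2 + x_1 - 2x_2 + 1.
  leading term x_1x_2: subtract (-5/32x_2)·f_1 from -5/4x_1x_2 + x_1 - 2x_2 + 1 → x_1 - 25/16x_2^2 - 3/4x_2 + 1
  leading term x_1: subtract (1/8)·f_1 from x_1 - 25/16x_2^2 - 3/4x_2 + 1 → -25/16x_2^2 + 1/2x_2
  leading term x_2^2: subtract (3/11)·h_4 from -25/16x_2^2 + 1/2x_2 → -67/44x_2
  leading term x_2: no divisor's leading term divides it; move -67/44x_2 to the remainder.
  remainder -67/44x_2 ≠ 0; add h_5 = -67/44x_2 to the basis.

The other S-polynomials (S(f_2,f_3), S(f_1,h_4), S(f_2,h_4), S(f_3,h_4), S(f_1,h_5), S(f_2,h_5), S(f_3,h_5), S(h_4,h_5)) all reduce to 0 modulo the current basis, so we have a Gröbner basis.
Inter-reduce: drop elements whose leading term is divisible by another's, tail-reduce, and make monic.
Reduced Gröbner basis: {x_1 + 1, x_2}.

The lex basis is triangular: the last element involves only x_2. Solving x_2 = 0 gives x_2 ∈ {0}; substituting each value into the earlier elements determines the remaining variables.
  x_2 = 0: the earlier basis element becomes x_1 + 1 = 0, giving x_1 = -1 — point (-1, 0).
Each listed point satisfies every original equation (direct substitution).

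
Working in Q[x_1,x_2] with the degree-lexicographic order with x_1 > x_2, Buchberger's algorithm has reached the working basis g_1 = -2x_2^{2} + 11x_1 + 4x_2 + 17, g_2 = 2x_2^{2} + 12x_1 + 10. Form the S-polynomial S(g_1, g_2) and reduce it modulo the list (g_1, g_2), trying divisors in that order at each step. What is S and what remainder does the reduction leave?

lcm(LM(g_1), LM(g_2)) = x_2^{2}.
S = (lcm/LT(g_1))·g_1 − (lcm/LT(g_2))·g_2 = -\tfrac{23}{2}x_1 - 2x_2 - \tfrac{27}{2}.
Reduce S modulo (g_1, g_2) in that order:
  leading term x_1: no divisor's leading term divides it; move -\tfrac{23}{2}x_1 to the remainder.
  leading term x_2: no divisor's leading term divides it; move -2x_2 to the remainder.
  leading term 1: no divisor's leading term divides it; move -\tfrac{27}{2} to the remainder.
The remainder -\tfrac{23}{2}x_1 - 2x_2 - \tfrac{27}{2} is nonzero, so it would be added as the next basis element.

S(g_1, g_2) = -\tfrac{23}{2}x_1 - 2x_2 - \tfrac{27}{2}; remainder on division = -\tfrac{23}{2}x_1 - 2x_2 - \tfrac{27}{2}.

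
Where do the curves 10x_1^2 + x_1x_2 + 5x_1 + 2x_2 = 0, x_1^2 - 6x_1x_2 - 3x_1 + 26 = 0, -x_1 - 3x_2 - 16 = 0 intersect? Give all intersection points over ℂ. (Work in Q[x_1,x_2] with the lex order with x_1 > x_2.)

{(-1, -5)}

Compute a lex Gröbner basis by Buchberger's algorithm.
f_1 = 10x_1^2 + x_1x_2 + 5x_1 + 2x_2, LT = x_1^2.
f_2 = x_1^2 - 6x_1x_2 - 3x_1 + 26, LT = x_1^2.
f_3 = -x_1 - 3x_2 - 16, LT = x_1.

S(f_1,f_2): lcm = x_1^2. S = 61/10x_1x_2 + 7/2x_1 + 1/5x_2 - 26.
  leading term x_1x_2: subtract (-61/10x_2)·f_3 from 61/10x_1x_2 + 7/2x_1 + 1/5x_2 - 26 → 7/2x_1 - 183/10x_2^2 - 487/5x_2 - 26
  leading term x_1: subtract (-7/2)·f_3 from 7/2x_1 - 183/10x_2^2 - 487/5x_2 - 26 → -183/10x_2^2 - 1079/10x_2 - 82
  leading term x_2^2: no divisor's leading term divides it; move -183/10x_2^2 to the remainder.
  leading term x_2: no divisor's leading term divides it; move -1079/10x_2 to the remainder.
  leading term 1: no divisor's leading term divides it; move -82 to the remainder.
  remainder -183/10x_2^2 - 1079/10x_2 - 82 ≠ 0; add h_4 = -183/10x_2^2 - 1079/10x_2 - 82 to the basis.

S(f_1,f_3): lcm = x_1^2. S = -29/10x_1x_2 - 31/2x_1 + 1/5x_2.
  leading term x_1x_2: subtract (29/10x_2)·f_3 from -29/10x_1x_2 - 31/2x_1 + 1/5x_2 → -31/2x_1 + 87/10x_2^2 + 233/5x_2
  leading term x_1: subtract (31/2)·f_3 from -31/2x_1 + 87/10x_2^2 + 233/5x_2 → 87/10x_2^2 + 931/10x_2 + 248
  leading term x_2^2: subtract (-29/61)·h_4 from 87/10x_2^2 + 931/10x_2 + 248 → 2550/61x_2 + 12750/61
  leading term x_2: no divisor's leading term divides it; move 2550/61x_2 to the remainder.
  leading term 1: no divisor's leading term divides it; move 12750/61 to the remainder.
  remainder 2550/61x_2 + 12750/61 ≠ 0; add h_5 = 2550/61x_2 + 12750/61 to the basis.

S(f_2,f_3): lcm = x_1^2. S = -9x_1x_2 - 19x_1 + 26.
  leading term x_1x_2: subtract (9x_2)·f_3 from -9x_1x_2 - 19x_1 + 26 → -19x_1 + 27x_2^2 + 144x_2 + 26
  leading term x_1: subtract (19)·f_3 from -19x_1 + 27x_2^2 + 144x_2 + 26 → 27x_2^2 + 201x_2 + 330
  leading term x_2^2: subtract (-90/61)·h_4 from 27x_2^2 + 201x_2 + 330 → 2550/61x_2 + 12750/61
  leading term x_2: subtract (1)·h_5 from 2550/61x_2 + 12750/61 → 0
  remainder 0.

S(f_1,h_4): leading monomials are coprime, so the S-polynomial reduces to 0 (Buchberger's first criterion).
S(f_2,h_4): leading monomials are coprime, so the S-polynomial reduces to 0 (Buchberger's first criterion).
S(f_3,h_4): leading monomials are coprime, so the S-polynomial reduces to 0 (Buchberger's first criterion).
S(f_1,h_5): leading monomials are coprime, so the S-polynomial reduces to 0 (Buchberger's first criterion).
S(f_2,h_5): leading monomials are coprime, so the S-polynomial reduces to 0 (Buchberger's first criterion).
S(f_3,h_5): leading monomials are coprime, so the S-polynomial reduces to 0 (Buchberger's first criterion).
S(h_4,h_5): lcm = x_2^2. S = 164/183x_2 + 820/183.
  leading term x_2: subtract (82/3825)·h_5 from 164/183x_2 + 820/183 → 0
  remainder 0.

Every S-polynomial of the final basis reduces to 0, so we have a Gröbner basis.
Inter-reduce: drop elements whose leading term is divisible by another's, tail-reduce, and make monic.
Reduced Gröbner basis: {x_1 + 1, x_2 + 5}.

A lex Gröbner basis eliminates variables successively. Here x_2 + 5 depends only on x_2, with roots {-5}; lifting each root through the earlier basis elements recovers the full solutions.
  x_2 = -5: the earlier basis element becomes x_1 + 1 = 0, giving x_1 = -1 — point (-1, -5).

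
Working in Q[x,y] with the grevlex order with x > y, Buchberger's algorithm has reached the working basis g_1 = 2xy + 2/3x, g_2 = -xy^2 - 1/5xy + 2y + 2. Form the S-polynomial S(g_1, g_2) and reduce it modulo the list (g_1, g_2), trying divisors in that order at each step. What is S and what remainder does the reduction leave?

S(g_1, g_2) = 2/15xy + 2y + 2; remainder on division = -2/45x + 2y + 2.

lcm(LM(g_1), LM(g_2)) = xy^2.
S = (lcm/LT(g_1))·g_1 − (lcm/LT(g_2))·g_2 = 2/15xy + 2y + 2.
Reduce S modulo (g_1, g_2) in that order:
  leading term xy: subtract (1/15)·g_1 from 2/15xy + 2y + 2 → -2/45x + 2y + 2
  leading term x: no divisor's leading term divides it; move -2/45x to the remainder.
  leading term y: no divisor's leading term divides it; move 2y to the remainder.
  leading term 1: no divisor's leading term divides it; move 2 to the remainder.
The remainder -2/45x + 2y + 2 is nonzero, so it would be added as the next basis element.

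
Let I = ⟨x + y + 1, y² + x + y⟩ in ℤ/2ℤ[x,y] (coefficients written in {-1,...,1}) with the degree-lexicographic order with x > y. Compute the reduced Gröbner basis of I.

G = {y² + 1, x + y + 1}

f_1 = x + y + 1, LT = x.
f_2 = y² + x + y, LT = y².

The S-polynomials (S(f_1,f_2)) all reduce to 0 modulo the current basis, so we have a Gröbner basis.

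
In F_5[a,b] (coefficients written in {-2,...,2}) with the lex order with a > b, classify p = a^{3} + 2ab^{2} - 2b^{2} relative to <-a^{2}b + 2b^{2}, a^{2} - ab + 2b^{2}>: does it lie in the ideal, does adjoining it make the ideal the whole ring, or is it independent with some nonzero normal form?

First compute the reduced Gröbner basis of I by Buchberger's algorithm.
f_1 = -a^{2}b + 2b^{2}, LT = a^{2}b.
f_2 = a^{2} - ab + 2b^{2}, LT = a^{2}.

S(f_1,f_2): lcm = a^{2}b. S = ab^{2} - 2b^{3} - 2b^{2}.
  leading term ab^{2}: no divisor's leading term divides it; move ab^{2} to the remainder.
  leading term b^{3}: no divisor's leading term divides it; move -2b^{3} to the remainder.
  leading term b^{2}: no divisor's leading term divides it; move -2b^{2} to the remainder.
  remainder ab^{2} - 2b^{3} - 2b^{2} ≠ 0; add h_3 = ab^{2} - 2b^{3} - 2b^{2} to the basis.

S(f_1,h_3): lcm = a^{2}b^{2}. S = 2ab^{3} + 2ab^{2} - 2b^{3}.
  leading term ab^{3}: subtract (2b)·h_3 from 2ab^{3} + 2ab^{2} - 2b^{3} → 2ab^{2} - b^{4} + 2b^{3}
  leading term ab^{2}: subtract (2)·h_3 from 2ab^{2} - b^{4} + 2b^{3} → -b^{4} + b^{3} - b^{2}
  leading term b^{4}: no divisor's leading term divides it; move -b^{4} to the remainder.
  leading term b^{3}: no divisor's leading term divides it; move b^{3} to the remainder.
  leading term b^{2}: no divisor's leading term divides it; move -b^{2} to the remainder.
  remainder -b^{4} + b^{3} - b^{2} ≠ 0; add h_4 = -b^{4} + b^{3} - b^{2} to the basis.

The other S-polynomials (S(f_2,h_3), S(f_1,h_4), S(f_2,h_4), S(h_3,h_4)) all reduce to 0 modulo the current basis, so we have a Gröbner basis.
Inter-reduce: drop elements whose leading term is divisible by another's, tail-reduce, and make monic.
Reduced Gröbner basis: {a^{2} - ab + 2b^{2}, ab^{2} - 2b^{3} - 2b^{2}, b^{4} - b^{3} + b^{2}}.
Label its elements g_1 = a^{2} - ab + 2b^{2}, g_2 = ab^{2} - 2b^{3} - 2b^{2}, g_3 = b^{4} - b^{3} + b^{2}.

Reduce p = a^{3} + 2ab^{2} - 2b^{2} modulo G:
  leading term a^{3}: subtract (a)·g_1 from a^{3} + 2ab^{2} - 2b^{2} → a^{2}b - 2b^{2}
  leading term a^{2}b: subtract (b)·g_1 from a^{2}b - 2b^{2} → ab^{2} - 2b^{3} - 2b^{2}
  leading term ab^{2}: subtract (1)·g_2 from ab^{2} - 2b^{3} - 2b^{2} → 0
  normal form = 0.
Since the normal form is 0, p ∈ I.

a^{3} + 2ab^{2} - 2b^{2} lies in I (it reduces to 0).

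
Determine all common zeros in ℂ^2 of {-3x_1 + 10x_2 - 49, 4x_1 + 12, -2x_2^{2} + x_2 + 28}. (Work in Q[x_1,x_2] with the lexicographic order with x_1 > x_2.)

Compute a lex Gröbner basis by Buchberger's algorithm.
f_1 = -3x_1 + 10x_2 - 49, LT = x_1.
f_2 = 4x_1 + 12, LT = x_1.
f_3 = -2x_2^{2} + x_2 + 28, LT = x_2^{2}.

S(f_1,f_2): lcm = x_1. S = -\tfrac{10}{3}x_2 + \tfrac{40}{3}.
  leading term x_2: no divisor's leading term divides it; move -\tfrac{10}{3}x_2 to the remainder.
  leading term 1: no divisor's leading term divides it; move \tfrac{40}{3} to the remainder.
  remainder -\tfrac{10}{3}x_2 + \tfrac{40}{3} ≠ 0; add h_4 = -\tfrac{10}{3}x_2 + \tfrac{40}{3} to the basis.

The other S-polynomials (S(f_1,f_3), S(f_2,f_3), S(f_1,h_4), S(f_2,h_4), S(f_3,h_4)) all reduce to 0 modulo the current basis, so we have a Gröbner basis.
Inter-reduce: drop elements whose leading term is divisible by another's, tail-reduce, and make monic.
Reduced Gröbner basis: {x_1 + 3, x_2 - 4}.

The lex basis is triangular: the last element involves only x_2. Solving x_2 - 4 = 0 gives x_2 ∈ {4}; substituting each value into the earlier elements determines the remaining variables.
  x_2 = 4: the earlier basis element becomes x_1 + 3 = 0, giving x_1 = -3 — point (-3, 4).

{(-3, 4)}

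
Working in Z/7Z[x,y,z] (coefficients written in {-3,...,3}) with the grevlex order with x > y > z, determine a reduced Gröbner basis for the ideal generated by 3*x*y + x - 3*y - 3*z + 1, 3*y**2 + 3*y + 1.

f_1 = 3*x*y + x - 3*y - 3*z + 1, LT = x*y.
f_2 = 3*y**2 + 3*y + 1, LT = y**2.

S(f_1,f_2): lcm = x*y**2. S = -3*x*y - y**2 - y*z + 2*x - 2*y.
  leading term x*y: subtract (-1)·f_1 from -3*x*y - y**2 - y*z + 2*x - 2*y → -y**2 - y*z + 3*x + 2*y - 3*z + 1
  leading term y**2: subtract (2)·f_2 from -y**2 - y*z + 3*x + 2*y - 3*z + 1 → -y*z + 3*x + 3*y - 3*z - 1
  leading term y*z: no divisor's leading term divides it; move -y*z to the remainder.
  leading term x: no divisor's leading term divides it; move 3*x to the remainder.
  leading term y: no divisor's leading term divides it; move 3*y to the remainder.
  leading term z: no divisor's leading term divides it; move -3*z to the remainder.
  leading term 1: no divisor's leading term divides it; move -1 to the remainder.
  remainder -y*z + 3*x + 3*y - 3*z - 1 ≠ 0; add g_3 = -y*z + 3*x + 3*y - 3*z - 1 to the basis.

S(f_1,g_3): lcm = x*y*z. S = 3*x**2 + 3*x*y + 2*x*z - y*z - z**2 - x - 2*z.
  leading term x**2: no divisor's leading term divides it; move 3*x**2 to the remainder.
  leading term x*y: subtract (1)·f_1 from 3*x*y + 2*x*z - y*z - z**2 - x - 2*z → 2*x*z - y*z - z**2 - 2*x + 3*y + z - 1
  leading term x*z: no divisor's leading term divides it; move 2*x*z to the remainder.
  leading term y*z: subtract (1)·g_3 from -y*z - z**2 - 2*x + 3*y + z - 1 → -z**2 + 2*x - 3*z
  leading term z**2: no divisor's leading term divides it; move -z**2 to the remainder.
  leading term x: no divisor's leading term divides it; move 2*x to the remainder.
  leading term z: no divisor's leading term divides it; move -3*z to the remainder.
  remainder 3*x**2 + 2*x*z - z**2 + 2*x - 3*z ≠ 0; add g_4 = 3*x**2 + 2*x*z - z**2 + 2*x - 3*z to the basis.

The other S-polynomials (S(f_2,g_3), S(f_1,g_4), S(f_2,g_4), S(g_3,g_4)) all reduce to 0 modulo the current basis, so we have a Gröbner basis.

G = {x**2 + 3*x*z + 2*z**2 + 3*x - z, x*y - 2*x - y - z - 2, y**2 + y - 2, y*z - 3*x - 3*y + 3*z + 1}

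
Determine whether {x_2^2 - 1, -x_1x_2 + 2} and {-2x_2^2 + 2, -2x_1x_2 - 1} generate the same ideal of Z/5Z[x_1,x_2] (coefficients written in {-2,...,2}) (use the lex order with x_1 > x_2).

Equality of ideals is decidable: compute both reduced Gröbner bases (unique for the ordering) and check whether they agree.
Buchberger on the first generating set:
f_1 = x_2^2 - 1, LT = x_2^2.
f_2 = -x_1x_2 + 2, LT = x_1x_2.

S(f_1,f_2): lcm = x_1x_2^2. S = -x_1 + 2x_2.
  reduce S modulo (f_1, f_2):
  remainder -x_1 + 2x_2 ≠ 0; add g_3 = -x_1 + 2x_2 to the basis.

The other S-polynomials (S(f_1,g_3), S(f_2,g_3)) all reduce to 0 modulo the current basis, so we have a Gröbner basis.
Inter-reduce: drop elements whose leading term is divisible by another's, tail-reduce, and make monic.
Reduced Gröbner basis: {x_1 - 2x_2, x_2^2 - 1}.

Buchberger on the second generating set:
h_1 = -2x_2^2 + 2, LT = x_2^2.
h_2 = -2x_1x_2 - 1, LT = x_1x_2.

S(h_1,h_2): lcm = x_1x_2^2. S = -x_1 + 2x_2.
  reduce S modulo (h_1, h_2):
  remainder -x_1 + 2x_2 ≠ 0; add k_3 = -x_1 + 2x_2 to the basis.

The other S-polynomials (S(h_1,k_3), S(h_2,k_3)) all reduce to 0 modulo the current basis, so we have a Gröbner basis.
Inter-reduce: drop elements whose leading term is divisible by another's, tail-reduce, and make monic.
Reduced Gröbner basis: {x_1 - 2x_2, x_2^2 - 1}.

Same reduced basis, so the two generating sets span the same ideal.

Yes, the ideals are equal.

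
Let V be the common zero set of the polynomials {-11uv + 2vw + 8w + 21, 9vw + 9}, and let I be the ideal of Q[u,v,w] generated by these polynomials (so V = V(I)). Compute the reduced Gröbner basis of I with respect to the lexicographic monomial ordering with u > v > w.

Buchberger's algorithm terminates because the ascending chain of leading-term ideals stabilizes.

f_1 = -11uv + 2vw + 8w + 21, LT = uv.
f_2 = 9vw + 9, LT = vw.

S(f_1,f_2): lcm = uvw. S = -u - 2/11vw^2 - 8/11w^2 - 21/11w.
  leading term u: no divisor's leading term divides it; move -u to the remainder.
  leading term vw^2: subtract (-2/99w)·f_2 from -2/11vw^2 - 8/11w^2 - 21/11w → -8/11w^2 - 19/11w
  leading term w^2: no divisor's leading term divides it; move -8/11w^2 to the remainder.
  leading term w: no divisor's leading term divides it; move -19/11w to the remainder.
  remainder -u - 8/11w^2 - 19/11w ≠ 0; add g_3 = -u - 8/11w^2 - 19/11w to the basis.

S(f_1,g_3): lcm = uv. S = -8/11vw^2 - 21/11vw - 8/11w - 21/11.
  leading term vw^2: subtract (-8/99w)·f_2 from -8/11vw^2 - 21/11vw - 8/11w - 21/11 → -21/11vw - 21/11
  leading term vw: subtract (-7/33)·f_2 from -21/11vw - 21/11 → 0
  remainder 0.

S(f_2,g_3): leading monomials are coprime, so the S-polynomial reduces to 0 (Buchberger's first criterion).
Every S-polynomial of the final basis reduces to 0, so we have a Gröbner basis.
Inter-reduce: drop elements whose leading term is divisible by another's, tail-reduce, and make monic.

G = {u + 8/11w^2 + 19/11w, vw + 1}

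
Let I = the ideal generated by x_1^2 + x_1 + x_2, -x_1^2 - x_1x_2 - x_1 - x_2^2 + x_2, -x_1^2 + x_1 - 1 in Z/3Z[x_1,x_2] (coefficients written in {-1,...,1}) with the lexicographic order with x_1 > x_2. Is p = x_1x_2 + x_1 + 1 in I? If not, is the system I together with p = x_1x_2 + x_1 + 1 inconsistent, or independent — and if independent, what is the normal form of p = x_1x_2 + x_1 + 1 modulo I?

x_1x_2 + x_1 + 1 lies in I (it reduces to 0).

First compute the reduced Gröbner basis of I by Buchberger's algorithm.
f_1 = x_1^2 + x_1 + x_2, LT = x_1^2.
f_2 = -x_1^2 - x_1x_2 - x_1 - x_2^2 + x_2, LT = x_1^2.
f_3 = -x_1^2 + x_1 - 1, LT = x_1^2.

S(f_1,f_2): lcm = x_1^2. S = -x_1x_2 - x_2^2 - x_2.
  leading term x_1x_2: no divisor's leading term divides it; move -x_1x_2 to the remainder.
  leading term x_2^2: no divisor's leading term divides it; move -x_2^2 to the remainder.
  leading term x_2: no divisor's leading term divides it; move -x_2 to the remainder.
  remainder -x_1x_2 - x_2^2 - x_2 ≠ 0; add h_4 = -x_1x_2 - x_2^2 - x_2 to the basis.

S(f_1,f_3): lcm = x_1^2. S = -x_1 + x_2 - 1.
  leading term x_1: no divisor's leading term divides it; move -x_1 to the remainder.
  leading term x_2: no divisor's leading term divides it; move x_2 to the remainder.
  leading term 1: no divisor's leading term divides it; move -1 to the remainder.
  remainder -x_1 + x_2 - 1 ≠ 0; add h_5 = -x_1 + x_2 - 1 to the basis.

S(f_1,h_4): lcm = x_1^2x_2. S = -x_1x_2^2 + x_2^2.
  leading term x_1x_2^2: subtract (x_2)·h_4 from -x_1x_2^2 + x_2^2 → x_2^3 - x_2^2
  leading term x_2^3: no divisor's leading term divides it; move x_2^3 to the remainder.
  leading term x_2^2: no divisor's leading term divides it; move -x_2^2 to the remainder.
  remainder x_2^3 - x_2^2 ≠ 0; add h_6 = x_2^3 - x_2^2 to the basis.

S(f_3,h_4): lcm = x_1^2x_2. S = -x_1x_2^2 + x_1x_2 + x_2.
  leading term x_1x_2^2: subtract (x_2)·h_4 from -x_1x_2^2 + x_1x_2 + x_2 → x_1x_2 + x_2^3 + x_2^2 + x_2
  leading term x_1x_2: subtract (-1)·h_4 from x_1x_2 + x_2^3 + x_2^2 + x_2 → x_2^3
  leading term x_2^3: subtract (1)·h_6 from x_2^3 → x_2^2
  leading term x_2^2: no divisor's leading term divides it; move x_2^2 to the remainder.
  remainder x_2^2 ≠ 0; add h_7 = x_2^2 to the basis.

The other S-polynomials (S(f_2,f_3), S(f_2,h_4), S(f_1,h_5), S(f_2,h_5), S(f_3,h_5), S(h_4,h_5), S(f_1,h_6), S(f_2,h_6), S(f_3,h_6), S(h_4,h_6), S(h_5,h_6), S(f_1,h_7), S(f_2,h_7), S(f_3,h_7), S(h_4,h_7), S(h_5,h_7), S(h_6,h_7)) all reduce to 0 modulo the current basis, so we have a Gröbner basis.
Inter-reduce: drop elements whose leading term is divisible by another's, tail-reduce, and make monic.
Reduced Gröbner basis: {x_1 - x_2 + 1, x_2^2}.
Label its elements g_1 = x_1 - x_2 + 1, g_2 = x_2^2.

Reduce p = x_1x_2 + x_1 + 1 modulo G:
  leading term x_1x_2: subtract (x_2)·g_1 from x_1x_2 + x_1 + 1 → x_1 + x_2^2 - x_2 + 1
  leading term x_1: subtract (1)·g_1 from x_1 + x_2^2 - x_2 + 1 → x_2^2
  leading term x_2^2: subtract (1)·g_2 from x_2^2 → 0
  normal form = 0.
Since the normal form is 0, p ∈ I.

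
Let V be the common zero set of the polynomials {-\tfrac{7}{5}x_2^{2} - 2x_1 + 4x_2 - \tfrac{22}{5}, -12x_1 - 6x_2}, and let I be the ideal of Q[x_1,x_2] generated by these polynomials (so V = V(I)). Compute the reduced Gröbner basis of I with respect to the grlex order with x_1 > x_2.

G = {x_2^{2} - \tfrac{25}{7}x_2 + \tfrac{22}{7}, x_1 + \tfrac{1}{2}x_2}

f_1 = -\tfrac{7}{5}x_2^{2} - 2x_1 + 4x_2 - \tfrac{22}{5}, LT = x_2^{2}.
f_2 = -12x_1 - 6x_2, LT = x_1.

The S-polynomials (S(f_1,f_2)) all reduce to 0 modulo the current basis, so we have a Gröbner basis.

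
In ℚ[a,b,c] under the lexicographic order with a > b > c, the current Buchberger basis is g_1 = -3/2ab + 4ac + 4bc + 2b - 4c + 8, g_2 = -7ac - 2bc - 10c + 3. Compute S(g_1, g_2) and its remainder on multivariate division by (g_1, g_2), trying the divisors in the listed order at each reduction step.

S(g_1, g_2) = -8/3ac² - 2/7b²c - 8/3bc² - 58/21bc + 3/7b + 8/3c² - 16/3c; remainder on division = -2/7b²c - 40/21bc² - 58/21bc + 3/7b + 136/21c² - 136/21c.

lcm(LM(g_1), LM(g_2)) = abc.
S = (lcm/LT(g_1))·g_1 − (lcm/LT(g_2))·g_2 = -8/3ac² - 2/7b²c - 8/3bc² - 58/21bc + 3/7b + 8/3c² - 16/3c.
Reduce S modulo (g_1, g_2) in that order:
  leading term ac²: subtract (8/21c)·g_2 from -8/3ac² - 2/7b²c - 8/3bc² - 58/21bc + 3/7b + 8/3c² - 16/3c → -2/7b²c - 40/21bc² - 58/21bc + 3/7b + 136/21c² - 136/21c
  leading term b²c: no divisor's leading term divides it; move -2/7b²c to the remainder.
  leading term bc²: no divisor's leading term divides it; move -40/21bc² to the remainder.
  leading term bc: no divisor's leading term divides it; move -58/21bc to the remainder.
  leading term b: no divisor's leading term divides it; move 3/7b to the remainder.
  leading term c²: no divisor's leading term divides it; move 136/21c² to the remainder.
  leading term c: no divisor's leading term divides it; move -136/21c to the remainder.
The remainder -2/7b²c - 40/21bc² - 58/21bc + 3/7b + 136/21c² - 136/21c is nonzero, so it would be added as the next basis element.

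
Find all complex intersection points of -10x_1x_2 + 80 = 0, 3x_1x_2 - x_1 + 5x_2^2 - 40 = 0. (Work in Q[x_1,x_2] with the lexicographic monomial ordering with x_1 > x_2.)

{(4, 2), (-10 + 2*sqrt(5), -1 - sqrt(5)/5), (-10 - 2*sqrt(5), -1 + sqrt(5)/5)}

Compute a lex Gröbner basis by Buchberger's algorithm.
f_1 = -10x_1x_2 + 80, LT = x_1x_2.
f_2 = 3x_1x_2 - x_1 + 5x_2^2 - 40, LT = x_1x_2.

S(f_1,f_2): lcm = x_1x_2. S = 1/3x_1 - 5/3x_2^2 + 16/3.
  leading term x_1: no divisor's leading term divides it; move 1/3x_1 to the remainder.
  leading term x_2^2: no divisor's leading term divides it; move -5/3x_2^2 to the remainder.
  leading term 1: no divisor's leading term divides it; move 16/3 to the remainder.
  remainder 1/3x_1 - 5/3x_2^2 + 16/3 ≠ 0; add h_3 = 1/3x_1 - 5/3x_2^2 + 16/3 to the basis.

S(f_1,h_3): lcm = x_1x_2. S = 5x_2^3 - 16x_2 - 8.
  leading term x_2^3: no divisor's leading term divides it; move 5x_2^3 to the remainder.
  leading term x_2: no divisor's leading term divides it; move -16x_2 to the remainder.
  leading term 1: no divisor's leading term divides it; move -8 to the remainder.
  remainder 5x_2^3 - 16x_2 - 8 ≠ 0; add h_4 = 5x_2^3 - 16x_2 - 8 to the basis.

S(f_2,h_3): lcm = x_1x_2. S = -1/3x_1 + 5x_2^3 + 5/3x_2^2 - 16x_2 - 40/3.
  leading term x_1: subtract (-1)·h_3 from -1/3x_1 + 5x_2^3 + 5/3x_2^2 - 16x_2 - 40/3 → 5x_2^3 - 16x_2 - 8
  leading term x_2^3: subtract (1)·h_4 from 5x_2^3 - 16x_2 - 8 → 0
  remainder 0.

S(f_1,h_4): lcm = x_1x_2^3. S = 16/5x_1x_2 + 8/5x_1 - 8x_2^2.
  leading term x_1x_2: subtract (-8/25)·f_1 from 16/5x_1x_2 + 8/5x_1 - 8x_2^2 → 8/5x_1 - 8x_2^2 + 128/5
  leading term x_1: subtract (24/5)·h_3 from 8/5x_1 - 8x_2^2 + 128/5 → 0
  remainder 0.

S(f_2,h_4): lcm = x_1x_2^3. S = -1/3x_1x_2^2 + 16/5x_1x_2 + 8/5x_1 + 5/3x_2^4 - 40/3x_2^2.
  leading term x_1x_2^2: subtract (1/30x_2)·f_1 from -1/3x_1x_2^2 + 16/5x_1x_2 + 8/5x_1 + 5/3x_2^4 - 40/3x_2^2 → 16/5x_1x_2 + 8/5x_1 + 5/3x_2^4 - 40/3x_2^2 - 8/3x_2
  leading term x_1x_2: subtract (-8/25)·f_1 from 16/5x_1x_2 + 8/5x_1 + 5/3x_2^4 - 40/3x_2^2 - 8/3x_2 → 8/5x_1 + 5/3x_2^4 - 40/3x_2^2 - 8/3x_2 + 128/5
  leading term x_1: subtract (24/5)·h_3 from 8/5x_1 + 5/3x_2^4 - 40/3x_2^2 - 8/3x_2 + 128/5 → 5/3x_2^4 - 16/3x_2^2 - 8/3x_2
  leading term x_2^4: subtract (1/3x_2)·h_4 from 5/3x_2^4 - 16/3x_2^2 - 8/3x_2 → 0
  remainder 0.

S(h_3,h_4): leading monomials are coprime, so the S-polynomial reduces to 0 (Buchberger's first criterion).
Every S-polynomial of the final basis reduces to 0, so we have a Gröbner basis.
Inter-reduce: drop elements whose leading term is divisible by another's, tail-reduce, and make monic.
Reduced Gröbner basis: {x_1 - 5x_2^2 + 16, x_2^3 - 16/5x_2 - 8/5}.

From the last basis element, x_2^3 - 16/5x_2 - 8/5 = 0, so x_2 takes values in {2, -1 - sqrt(5)/5, -1 + sqrt(5)/5}. Each choice, substituted upward through the basis, yields the corresponding point(s) of the solution set.
  x_2 = 2: the earlier basis element becomes x_1 - 4 = 0, giving x_1 = 4 — point (4, 2).
  x_2 = -1 - sqrt(5)/5: the earlier basis element becomes x_1 - 2*sqrt(5) + 10 = 0, giving x_1 = -10 + 2*sqrt(5) — point (-10 + 2*sqrt(5), -1 - sqrt(5)/5).
  x_2 = -1 + sqrt(5)/5: the earlier basis element becomes x_1 + 2*sqrt(5) + 10 = 0, giving x_1 = -10 - 2*sqrt(5) — point (-10 - 2*sqrt(5), -1 + sqrt(5)/5).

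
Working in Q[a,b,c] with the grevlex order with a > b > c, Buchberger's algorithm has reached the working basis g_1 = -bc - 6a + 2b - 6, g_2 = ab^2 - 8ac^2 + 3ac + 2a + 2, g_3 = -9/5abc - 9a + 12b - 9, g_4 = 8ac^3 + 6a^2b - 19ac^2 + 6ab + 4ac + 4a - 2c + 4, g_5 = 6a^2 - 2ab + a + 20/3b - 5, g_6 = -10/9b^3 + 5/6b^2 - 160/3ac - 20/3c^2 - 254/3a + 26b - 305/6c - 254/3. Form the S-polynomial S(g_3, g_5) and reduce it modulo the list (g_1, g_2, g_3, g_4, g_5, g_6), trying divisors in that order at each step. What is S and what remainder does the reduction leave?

S(g_3, g_5) = 1/3ab^2c - 1/6abc - 10/9b^2c + 5a^2 - 20/3ab + 5/6bc + 5a; remainder on division = 0.

lcm(LM(g_3), LM(g_5)) = a^2bc.
S = (lcm/LT(g_3))·g_3 − (lcm/LT(g_5))·g_5 = 1/3ab^2c - 1/6abc - 10/9b^2c + 5a^2 - 20/3ab + 5/6bc + 5a.
Reduce S modulo (g_1, g_2, g_3, g_4, g_5, g_6) in that order:
  leading term ab^2c: subtract (-1/3ab)·g_1 from 1/3ab^2c - 1/6abc - 10/9b^2c + 5a^2 - 20/3ab + 5/6bc + 5a → -2a^2b + 2/3ab^2 - 1/6abc - 10/9b^2c + 5a^2 - 26/3ab + 5/6bc + 5a
  leading term a^2b: subtract (-1/3b)·g_5 from -2a^2b + 2/3ab^2 - 1/6abc - 10/9b^2c + 5a^2 - 26/3ab + 5/6bc + 5a → -1/6abc - 10/9b^2c + 5a^2 - 25/3ab + 20/9b^2 + 5/6bc + 5a - 5/3b
  leading term abc: subtract (1/6a)·g_1 from -1/6abc - 10/9b^2c + 5a^2 - 25/3ab + 20/9b^2 + 5/6bc + 5a - 5/3b → -10/9b^2c + 6a^2 - 26/3ab + 20/9b^2 + 5/6bc + 6a - 5/3b
  leading term b^2c: subtract (10/9b)·g_1 from -10/9b^2c + 6a^2 - 26/3ab + 20/9b^2 + 5/6bc + 6a - 5/3b → 6a^2 - 2ab + 5/6bc + 6a + 5b
  leading term a^2: subtract (1)·g_5 from 6a^2 - 2ab + 5/6bc + 6a + 5b → 5/6bc + 5a - 5/3b + 5
  leading term bc: subtract (-5/6)·g_1 from 5/6bc + 5a - 5/3b + 5 → 0
The remainder is 0, so this S-polynomial contributes no new basis element.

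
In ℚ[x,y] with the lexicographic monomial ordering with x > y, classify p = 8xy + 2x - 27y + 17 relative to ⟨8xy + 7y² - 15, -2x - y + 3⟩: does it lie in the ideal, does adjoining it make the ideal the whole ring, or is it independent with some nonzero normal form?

First compute the reduced Gröbner basis of I by Buchberger's algorithm.
f_1 = 8xy + 7y² - 15, LT = xy.
f_2 = -2x - y + 3, LT = x.

S(f_1,f_2): lcm = xy. S = ⅜y² + 3/2y - 15/8.
  leading term y²: no divisor's leading term divides it; move ⅜y² to the remainder.
  leading term y: no divisor's leading term divides it; move 3/2y to the remainder.
  leading term 1: no divisor's leading term divides it; move -15/8 to the remainder.
  remainder ⅜y² + 3/2y - 15/8 ≠ 0; add h_3 = ⅜y² + 3/2y - 15/8 to the basis.

The other S-polynomials (S(f_1,h_3), S(f_2,h_3)) all reduce to 0 modulo the current basis, so we have a Gröbner basis.
Inter-reduce: drop elements whose leading term is divisible by another's, tail-reduce, and make monic.
Reduced Gröbner basis: {x + ½y - 3/2, y² + 4y - 5}.
Label its elements g_1 = x + ½y - 3/2, g_2 = y² + 4y - 5.

Reduce p = 8xy + 2x - 27y + 17 modulo G:
  leading term xy: subtract (8y)·g_1 from 8xy + 2x - 27y + 17 → 2x - 4y² - 15y + 17
  leading term x: subtract (2)·g_1 from 2x - 4y² - 15y + 17 → -4y² - 16y + 20
  leading term y²: subtract (-4)·g_2 from -4y² - 16y + 20 → 0
  normal form = 0.
Since the normal form is 0, p ∈ I.

8xy + 2x - 27y + 17 lies in I (it reduces to 0).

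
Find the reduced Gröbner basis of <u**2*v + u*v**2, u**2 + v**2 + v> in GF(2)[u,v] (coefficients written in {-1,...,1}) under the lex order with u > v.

G = {u**2 + v**2 + v, u*v**2, v**3 + v**2}

f_1 = u**2*v + u*v**2, LT = u**2*v.
f_2 = u**2 + v**2 + v, LT = u**2.

S(f_1,f_2): lcm = u**2*v. S = u*v**2 + v**3 + v**2.
  leading term u*v**2: no divisor's leading term divides it; move u*v**2 to the remainder.
  leading term v**3: no divisor's leading term divides it; move v**3 to the remainder.
  leading term v**2: no divisor's leading term divides it; move v**2 to the remainder.
  remainder u*v**2 + v**3 + v**2 ≠ 0; add g_3 = u*v**2 + v**3 + v**2 to the basis.

S(f_1,g_3): lcm = u**2*v**2. S = u*v**2.
  leading term u*v**2: subtract (1)·g_3 from u*v**2 → v**3 + v**2
  leading term v**3: no divisor's leading term divides it; move v**3 to the remainder.
  leading term v**2: no divisor's leading term divides it; move v**2 to the remainder.
  remainder v**3 + v**2 ≠ 0; add g_4 = v**3 + v**2 to the basis.

The other S-polynomials (S(f_2,g_3), S(f_1,g_4), S(f_2,g_4), S(g_3,g_4)) all reduce to 0 modulo the current basis, so we have a Gröbner basis.
Inter-reduce: drop elements whose leading term is divisible by another's, tail-reduce, and make monic.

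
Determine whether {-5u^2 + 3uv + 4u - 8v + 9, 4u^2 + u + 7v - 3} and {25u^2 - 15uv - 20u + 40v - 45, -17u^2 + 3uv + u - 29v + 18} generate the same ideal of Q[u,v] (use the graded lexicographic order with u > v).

Equality of ideals is decidable: compute both reduced Gröbner bases (unique for the ordering) and check whether they agree.
Buchberger on the first generating set:
f_1 = -5u^2 + 3uv + 4u - 8v + 9, LT = u^2.
f_2 = 4u^2 + u + 7v - 3, LT = u^2.

S(f_1,f_2): lcm = u^2. S = -3/5uv - 21/20u - 3/20v - 21/20.
  leading term uv: no divisor's leading term divides it; move -3/5uv to the remainder.
  leading term u: no divisor's leading term divides it; move -21/20u to the remainder.
  leading term v: no divisor's leading term divides it; move -3/20v to the remainder.
  leading term 1: no divisor's leading term divides it; move -21/20 to the remainder.
  remainder -3/5uv - 21/20u - 3/20v - 21/20 ≠ 0; add g_3 = -3/5uv - 21/20u - 3/20v - 21/20 to the basis.

S(f_1,g_3): lcm = u^2v. S = -3/5uv^2 - 7/4u^2 - 21/20uv + 8/5v^2 - 7/4u - 9/5v.
  leading term uv^2: subtract (v)·g_3 from -3/5uv^2 - 7/4u^2 - 21/20uv + 8/5v^2 - 7/4u - 9/5v → -7/4u^2 + 7/4v^2 - 7/4u - 3/4v
  leading term u^2: subtract (7/20)·f_1 from -7/4u^2 + 7/4v^2 - 7/4u - 3/4v → -21/20uv + 7/4v^2 - 63/20u + 41/20v - 63/20
  leading term uv: subtract (7/4)·g_3 from -21/20uv + 7/4v^2 - 63/20u + 41/20v - 63/20 → 7/4v^2 - 21/16u + 37/16v - 21/16
  leading term v^2: no divisor's leading term divides it; move 7/4v^2 to the remainder.
  leading term u: no divisor's leading term divides it; move -21/16u to the remainder.
  leading term v: no divisor's leading term divides it; move 37/16v to the remainder.
  leading term 1: no divisor's leading term divides it; move -21/16 to the remainder.
  remainder 7/4v^2 - 21/16u + 37/16v - 21/16 ≠ 0; add g_4 = 7/4v^2 - 21/16u + 37/16v - 21/16 to the basis.

The other S-polynomials (S(f_2,g_3), S(f_1,g_4), S(f_2,g_4), S(g_3,g_4)) all reduce to 0 modulo the current basis, so we have a Gröbner basis.
Inter-reduce: drop elements whose leading term is divisible by another's, tail-reduce, and make monic.
Reduced Gröbner basis: {u^2 + 1/4u + 7/4v - 3/4, uv + 7/4u + 1/4v + 7/4, v^2 - 3/4u + 37/28v - 3/4}.

Buchberger on the second generating set:
h_1 = 25u^2 - 15uv - 20u + 40v - 45, LT = u^2.
h_2 = -17u^2 + 3uv + u - 29v + 18, LT = u^2.

S(h_1,h_2): lcm = u^2. S = -36/85uv - 63/85u - 9/85v - 63/85.
  leading term uv: no divisor's leading term divides it; move -36/85uv to the remainder.
  leading term u: no divisor's leading term divides it; move -63/85u to the remainder.
  leading term v: no divisor's leading term divides it; move -9/85v to the remainder.
  leading term 1: no divisor's leading term divides it; move -63/85 to the remainder.
  remainder -36/85uv - 63/85u - 9/85v - 63/85 ≠ 0; add k_3 = -36/85uv - 63/85u - 9/85v - 63/85 to the basis.

S(h_1,k_3): lcm = u^2v. S = -3/5uv^2 - 7/4u^2 - 21/20uv + 8/5v^2 - 7/4u - 9/5v.
  leading term uv^2: subtract (17/12v)·k_3 from -3/5uv^2 - 7/4u^2 - 21/20uv + 8/5v^2 - 7/4u - 9/5v → -7/4u^2 + 7/4v^2 - 7/4u - 3/4v
  leading term u^2: subtract (-7/100)·h_1 from -7/4u^2 + 7/4v^2 - 7/4u - 3/4v → -21/20uv + 7/4v^2 - 63/20u + 41/20v - 63/20
  leading term uv: subtract (119/48)·k_3 from -21/20uv + 7/4v^2 - 63/20u + 41/20v - 63/20 → 7/4v^2 - 21/16u + 37/16v - 21/16
  leading term v^2: no divisor's leading term divides it; move 7/4v^2 to the remainder.
  leading term u: no divisor's leading term divides it; move -21/16u to the remainder.
  leading term v: no divisor's leading term divides it; move 37/16v to the remainder.
  leading term 1: no divisor's leading term divides it; move -21/16 to the remainder.
  remainder 7/4v^2 - 21/16u + 37/16v - 21/16 ≠ 0; add k_4 = 7/4v^2 - 21/16u + 37/16v - 21/16 to the basis.

The other S-polynomials (S(h_2,k_3), S(h_1,k_4), S(h_2,k_4), S(k_3,k_4)) all reduce to 0 modulo the current basis, so we have a Gröbner basis.
Inter-reduce: drop elements whose leading term is divisible by another's, tail-reduce, and make monic.
Reduced Gröbner basis: {u^2 + 1/4u + 7/4v - 3/4, uv + 7/4u + 1/4v + 7/4, v^2 - 3/4u + 37/28v - 3/4}.

The two bases agree; hence the ideals are identical.

Yes, the ideals are equal.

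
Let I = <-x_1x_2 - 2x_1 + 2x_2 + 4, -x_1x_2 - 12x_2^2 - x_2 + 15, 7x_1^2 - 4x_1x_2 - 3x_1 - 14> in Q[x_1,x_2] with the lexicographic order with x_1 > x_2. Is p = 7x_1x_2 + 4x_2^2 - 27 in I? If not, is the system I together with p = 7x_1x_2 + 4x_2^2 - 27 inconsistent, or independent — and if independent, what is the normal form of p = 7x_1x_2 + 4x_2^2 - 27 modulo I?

Adjoining 7x_1x_2 + 4x_2^2 - 27 makes the ideal the whole ring: the system is inconsistent.

First compute the reduced Gröbner basis of I by Buchberger's algorithm.
f_1 = -x_1x_2 - 2x_1 + 2x_2 + 4, LT = x_1x_2.
f_2 = -x_1x_2 - 12x_2^2 - x_2 + 15, LT = x_1x_2.
f_3 = 7x_1^2 - 4x_1x_2 - 3x_1 - 14, LT = x_1^2.

S(f_1,f_2): lcm = x_1x_2. S = 2x_1 - 12x_2^2 - 3x_2 + 11.
  leading term x_1: no divisor's leading term divides it; move 2x_1 to the remainder.
  leading term x_2^2: no divisor's leading term divides it; move -12x_2^2 to the remainder.
  leading term x_2: no divisor's leading term divides it; move -3x_2 to the remainder.
  leading term 1: no divisor's leading term divides it; move 11 to the remainder.
  remainder 2x_1 - 12x_2^2 - 3x_2 + 11 ≠ 0; add h_4 = 2x_1 - 12x_2^2 - 3x_2 + 11 to the basis.

S(f_1,f_3): lcm = x_1^2x_2. S = 2x_1^2 + 4/7x_1x_2^2 - 11/7x_1x_2 - 4x_1 + 2x_2.
  leading term x_1^2: subtract (2/7)·f_3 from 2x_1^2 + 4/7x_1x_2^2 - 11/7x_1x_2 - 4x_1 + 2x_2 → 4/7x_1x_2^2 - 3/7x_1x_2 - 22/7x_1 + 2x_2 + 4
  leading term x_1x_2^2: subtract (-4/7x_2)·f_1 from 4/7x_1x_2^2 - 3/7x_1x_2 - 22/7x_1 + 2x_2 + 4 → -11/7x_1x_2 - 22/7x_1 + 8/7x_2^2 + 30/7x_2 + 4
  leading term x_1x_2: subtract (11/7)·f_1 from -11/7x_1x_2 - 22/7x_1 + 8/7x_2^2 + 30/7x_2 + 4 → 8/7x_2^2 + 8/7x_2 - 16/7
  leading term x_2^2: no divisor's leading term divides it; move 8/7x_2^2 to the remainder.
  leading term x_2: no divisor's leading term divides it; move 8/7x_2 to the remainder.
  leading term 1: no divisor's leading term divides it; move -16/7 to the remainder.
  remainder 8/7x_2^2 + 8/7x_2 - 16/7 ≠ 0; add h_5 = 8/7x_2^2 + 8/7x_2 - 16/7 to the basis.

S(f_2,f_3): lcm = x_1^2x_2. S = 88/7x_1x_2^2 + 10/7x_1x_2 - 15x_1 + 2x_2.
  leading term x_1x_2^2: subtract (-88/7x_2)·f_1 from 88/7x_1x_2^2 + 10/7x_1x_2 - 15x_1 + 2x_2 → -166/7x_1x_2 - 15x_1 + 176/7x_2^2 + 366/7x_2
  leading term x_1x_2: subtract (166/7)·f_1 from -166/7x_1x_2 - 15x_1 + 176/7x_2^2 + 366/7x_2 → 227/7x_1 + 176/7x_2^2 + 34/7x_2 - 664/7
  leading term x_1: subtract (227/14)·h_4 from 227/7x_1 + 176/7x_2^2 + 34/7x_2 - 664/7 → 1538/7x_2^2 + 107/2x_2 - 3825/14
  leading term x_2^2: subtract (769/4)·h_5 from 1538/7x_2^2 + 107/2x_2 - 3825/14 → -2327/14x_2 + 2327/14
  leading term x_2: no divisor's leading term divides it; move -2327/14x_2 to the remainder.
  leading term 1: no divisor's leading term divides it; move 2327/14 to the remainder.
  remainder -2327/14x_2 + 2327/14 ≠ 0; add h_6 = -2327/14x_2 + 2327/14 to the basis.

The other S-polynomials (S(f_1,h_4), S(f_2,h_4), S(f_3,h_4), S(f_1,h_5), S(f_2,h_5), S(f_3,h_5), S(h_4,h_5), S(f_1,h_6), S(f_2,h_6), S(f_3,h_6), S(h_4,h_6), S(h_5,h_6)) all reduce to 0 modulo the current basis, so we have a Gröbner basis.
Inter-reduce: drop elements whose leading term is divisible by another's, tail-reduce, and make monic.
Reduced Gröbner basis: {x_1 - 2, x_2 - 1}.
Label its elements g_1 = x_1 - 2, g_2 = x_2 - 1.

Reduce p = 7x_1x_2 + 4x_2^2 - 27 modulo G:
  leading term x_1x_2: subtract (7x_2)·g_1 from 7x_1x_2 + 4x_2^2 - 27 → 4x_2^2 + 14x_2 - 27
  leading term x_2^2: subtract (4x_2)·g_2 from 4x_2^2 + 14x_2 - 27 → 18x_2 - 27
  leading term x_2: subtract (18)·g_2 from 18x_2 - 27 → -9
  leading term 1: no divisor's leading term divides it; move -9 to the remainder.
  normal form = -9.
The normal form is nonzero, so p ∉ I. Since p minus its normal form lies in I, I + (p) = I + (r) where r = -9; decide whether this ideal is the whole ring.
Here r = -9 is a nonzero constant, hence a unit: 1 ∈ I + (p), the Gröbner basis of I + (p) is {1}, and the enlarged system has no common solution — adjoining p is inconsistent.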